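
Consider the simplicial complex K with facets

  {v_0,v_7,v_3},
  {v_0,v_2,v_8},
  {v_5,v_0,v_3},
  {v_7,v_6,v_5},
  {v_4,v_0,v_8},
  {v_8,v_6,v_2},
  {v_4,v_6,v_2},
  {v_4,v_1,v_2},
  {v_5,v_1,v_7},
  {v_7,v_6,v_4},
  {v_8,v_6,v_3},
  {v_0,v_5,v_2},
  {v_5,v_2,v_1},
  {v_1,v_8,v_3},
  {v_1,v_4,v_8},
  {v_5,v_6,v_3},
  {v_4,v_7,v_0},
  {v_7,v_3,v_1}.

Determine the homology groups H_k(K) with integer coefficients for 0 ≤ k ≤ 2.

H_0 = Z,  H_1 = Z ⊕ Z/2,  H_2 = 0.

We work with the vertex ordering v_0 < v_1 < v_2 < v_3 < v_4 < v_5 < v_6 < v_7 < v_8. The simplices of K, each written with vertices in increasing order, are:

  0-simplices (9): [v_0], [v_1], [v_2], [v_3], [v_4], [v_5], [v_6], [v_7], [v_8]
  1-simplices (27): (27 of them)
  2-simplices (18): (18 of them)

giving chain groups C_0 ≅ Z^9, C_1 ≅ Z^27, C_2 ≅ Z^18.

∂_1: C_1 → C_0 is given by ∂[p,q] = [q] − [p]. For instance
  ∂[v_0,v_8] = [v_8] − [v_0].
As a 9×27 matrix over Z this has rank 8, with invariant factors (1,1,1,1,1,1,1,1).

Boundary ∂_2: C_2 → C_1 sends each 2-simplex [p,q,r] to [q,r] − [p,r] + [p,q]. For instance
  ∂[v_3,v_6,v_8] = [v_6,v_8] − [v_3,v_8] + [v_3,v_6],
  ∂[v_0,v_2,v_8] = [v_2,v_8] − [v_0,v_8] + [v_0,v_2].
This gives a 27×18 integer matrix of rank 18; reducing to Smith normal form yields diagonal entries (1,1,1,1,1,1,1,1,1,1,1,1,1,1,1,1,1,2).

Computing H_k = (kernel of ∂_k) / (image of ∂_{k+1}):

  H_0: rank C_0 − rank ∂_1 = 9 − 8 = 1, and the invariant factors of ∂_1 are all 1, so H_0 = Z.
  H_1: rank ker ∂_1 − rank ∂_2 = (27 − 8) − 18 = 1, and ∂_2 has invariant factor 2 > 1, so H_1 = Z ⊕ Z/2.
  H_2: rank ker ∂_2 − rank ∂_3 = (18 − 18) − 0 = 0, and there is no ∂_3, so H_2 = 0.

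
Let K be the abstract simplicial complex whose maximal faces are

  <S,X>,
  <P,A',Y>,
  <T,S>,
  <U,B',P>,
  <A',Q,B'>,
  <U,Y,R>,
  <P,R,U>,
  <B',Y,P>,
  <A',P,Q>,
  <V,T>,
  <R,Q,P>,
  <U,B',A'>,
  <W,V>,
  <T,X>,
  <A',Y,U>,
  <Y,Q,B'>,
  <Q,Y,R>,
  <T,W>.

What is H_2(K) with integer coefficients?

H_2 = 0.

Fix the vertex order P < Q < R < S < T < U < V < W < X < Y < A' < B' and write every simplex with vertices in increasing order. Then dim K = 2 and the simplices of K are:

  0-simplices (12): [P], [Q], [R], [S], [T], [U], [V], [W], [X], [Y], [A'], [B']
  1-simplices (24): (24 of them)
  2-simplices (12): [P,Q,R], [P,Q,A'], [P,R,U], [P,U,B'], [P,Y,A'], [P,Y,B'], [Q,R,Y], [Q,Y,B'], [Q,A',B'], [R,U,Y], [U,Y,A'], [U,A',B']

Hence C_0 ≅ Z^12, C_1 ≅ Z^24, C_2 ≅ Z^12.

The boundary map ∂_1: C_1 → C_0 maps an edge to its endpoints' difference, ∂[p,q] = q − p. For instance
  ∂[R,Y] = [Y] − [R].
The resulting 12×24 matrix has rank 10, and its Smith normal form has invariant factors (1,1,1,1,1,1,1,1,1,1).

The boundary map ∂_2: C_2 → C_1 sends each 2-simplex [p,q,r] to [q,r] − [p,r] + [p,q]. For instance
  ∂[U,Y,A'] = [Y,A'] − [U,A'] + [U,Y],
  ∂[P,Q,A'] = [Q,A'] − [P,A'] + [P,Q].
The resulting 24×12 matrix has rank 12, and its Smith normal form has invariant factors (1,1,1,1,1,1,1,1,1,1,1,2).

From H_k ≅ ker(∂_k) / im(∂_{k+1}) we obtain:

  H_2: rank ker ∂_2 − rank ∂_3 = (12 − 12) − 0 = 0, and there is no ∂_3, so H_2 ≅ 0.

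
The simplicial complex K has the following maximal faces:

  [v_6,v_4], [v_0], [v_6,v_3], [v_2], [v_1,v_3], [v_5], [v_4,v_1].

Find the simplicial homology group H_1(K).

K has 7 vertices, 4 edges.
rank ∂_1 = 3, rank ∂_2 = 0 ⇒ b_1 = 4 − 3 − 0 = 1. So H_1 ≅ Z.

H_1 ≅ Z.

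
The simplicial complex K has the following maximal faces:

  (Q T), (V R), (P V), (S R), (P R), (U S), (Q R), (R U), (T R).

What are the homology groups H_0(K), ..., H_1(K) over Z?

H_0 = Z,  H_1 = Z^3.

Order the vertices as P < Q < R < S < T < U < V. Listing each simplex with vertices in this order, K has dimension 1 with simplices:

  0-simplices (7): P, Q, R, S, T, U, V
  1-simplices (9): PR, PV, QR, QT, RS, RT, RU, RV, SU

giving chain groups C_0 ≅ Z^7, C_1 ≅ Z^9.

Boundary ∂_1: C_1 → C_0 maps an edge to its endpoints' difference, ∂[p,q] = q − p. For instance
  ∂RS = S − R.
The resulting 7×9 matrix has rank 6, and its Smith normal form has invariant factors (1,1,1,1,1,1).

Computing H_k = (kernel of ∂_k) / (image of ∂_{k+1}):

  H_0: rank C_0 − rank ∂_1 = 7 − 6 = 1, and the invariant factors of ∂_1 are all 1, so H_0 = Z.
  H_1: rank ker ∂_1 − rank ∂_2 = (9 − 6) − 0 = 3, and there is no ∂_2, so H_1 = Z^3.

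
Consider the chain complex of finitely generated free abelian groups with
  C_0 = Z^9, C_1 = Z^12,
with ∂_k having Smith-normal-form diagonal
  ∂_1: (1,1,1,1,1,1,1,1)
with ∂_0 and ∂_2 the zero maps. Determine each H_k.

H_0: b_0 = 9 − 0 − 8 = 1; torsion from ∂_1 factors > 1: none. So H_0 = Z.
H_1: b_1 = 12 − 8 − 0 = 4; torsion from ∂_2 factors > 1: none. So H_1 = Z^4.

H_0 = Z,  H_1 = Z^4.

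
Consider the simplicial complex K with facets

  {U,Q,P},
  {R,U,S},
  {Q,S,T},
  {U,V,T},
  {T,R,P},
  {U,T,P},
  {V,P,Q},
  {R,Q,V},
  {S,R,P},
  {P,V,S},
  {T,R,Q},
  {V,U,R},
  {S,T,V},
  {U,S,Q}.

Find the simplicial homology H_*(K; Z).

H_0 = Z,  H_1 = Z^2,  H_2 = Z.

We work with the vertex ordering P < Q < R < S < T < U < V. The simplices of K, each written with vertices in increasing order, are:

  0-simplices (7): P, Q, R, S, T, U, V
  1-simplices (21): PQ, PR, PS, PT, PU, PV, QR, QS, QT, QU, QV, RS, RT, RU, RV, ST, SU, SV, TU, TV, UV
  2-simplices (14): PQU, PQV, PRS, PRT, PSV, PTU, QRT, QRV, QST, QSU, RSU, RUV, STV, TUV

giving chain groups C_0 ≅ Z^7, C_1 ≅ Z^21, C_2 ≅ Z^14.

Boundary ∂_1: C_1 → C_0 sends each edge [p,q] (with p < q) to q − p. For instance
  ∂QS = S − Q.
As a 7×21 matrix over Z this has rank 6, with invariant factors (1,1,1,1,1,1).

The boundary map ∂_2: C_2 → C_1 acts by ∂[p,q,r] = [q,r] − [p,r] + [p,q]. For instance
  ∂STV = TV − SV + ST,
  ∂QST = ST − QT + QS.
The 21×14 boundary matrix has rank 13 and Smith normal form diag(1,1,1,1,1,1,1,1,1,1,1,1,1).

Now H_k = ker ∂_k / im ∂_{k+1}, so:

  H_0: rank C_0 − rank ∂_1 = 7 − 6 = 1, and the invariant factors of ∂_1 are all 1, so H_0 ≅ Z.
  H_1: rank ker ∂_1 − rank ∂_2 = (21 − 6) − 13 = 2, and the invariant factors of ∂_2 are all 1, so H_1 ≅ Z^2.
  H_2: rank ker ∂_2 − rank ∂_3 = (14 − 13) − 0 = 1, and there is no ∂_3, so H_2 ≅ Z.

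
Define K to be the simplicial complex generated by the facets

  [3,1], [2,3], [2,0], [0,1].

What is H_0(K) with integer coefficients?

K has 4 vertices, 4 edges.
rank ∂_0 = 0, rank ∂_1 = 3 ⇒ b_0 = 4 − 0 − 3 = 1; all invariant factors of ∂_1 are 1 so no torsion. So H_0 = Z.

H_0 ≅ Z.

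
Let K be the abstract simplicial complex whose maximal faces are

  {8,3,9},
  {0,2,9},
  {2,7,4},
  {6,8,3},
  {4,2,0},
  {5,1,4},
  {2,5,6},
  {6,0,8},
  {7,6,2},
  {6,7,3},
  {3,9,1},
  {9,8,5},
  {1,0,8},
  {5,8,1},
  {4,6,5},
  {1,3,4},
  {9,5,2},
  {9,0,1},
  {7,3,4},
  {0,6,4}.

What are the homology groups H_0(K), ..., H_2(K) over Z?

Order the vertices as 0 < 1 < 2 < 3 < 4 < 5 < 6 < 7 < 8 < 9. Listing each simplex with vertices in this order, K has dimension 2 with simplices:

  0-simplices (10): [0], [1], [2], [3], [4], [5], [6], [7], [8], [9]
  1-simplices (30): (30 of them)
  2-simplices (20): (20 of them)

Hence C_0 ≅ Z^10, C_1 ≅ Z^30, C_2 ≅ Z^20.

Boundary ∂_1: C_1 → C_0 is given by ∂[p,q] = [q] − [p]. For instance
  ∂[4,7] = [7] − [4].
This gives a 10×30 integer matrix of rank 9; reducing to Smith normal form yields diagonal entries (1,1,1,1,1,1,1,1,1).

The boundary map ∂_2: C_2 → C_1 maps a triangle to the signed sum of its edges. For instance
  ∂[3,6,8] = [6,8] − [3,8] + [3,6],
  ∂[5,8,9] = [8,9] − [5,9] + [5,8].
The 30×20 boundary matrix has rank 20 and Smith normal form diag(1,1,1,1,1,1,1,1,1,1,1,1,1,1,1,1,1,1,1,2).

Now H_k = ker ∂_k / im ∂_{k+1}, so:

  H_0: rank C_0 − rank ∂_1 = 10 − 9 = 1, and the invariant factors of ∂_1 are all 1, so H_0 = Z.
  H_1: rank ker ∂_1 − rank ∂_2 = (30 − 9) − 20 = 1, and ∂_2 has invariant factor 2 > 1, so H_1 = Z ⊕ Z/2.
  H_2: rank ker ∂_2 − rank ∂_3 = (20 − 20) − 0 = 0, and there is no ∂_3, so H_2 = 0.

As a check, the Euler characteristic is 10 − 30 + 20 = 0, which agrees with 1 − 1 + 0 = 0.

H_0 ≅ Z,  H_1 ≅ Z ⊕ Z/2,  H_2 = 0.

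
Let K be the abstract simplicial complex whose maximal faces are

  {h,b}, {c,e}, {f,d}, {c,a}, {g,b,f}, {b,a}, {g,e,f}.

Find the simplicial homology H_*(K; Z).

H_0 ≅ Z,  H_1 ≅ Z,  H_2 = 0.

Fix the vertex order a < b < c < d < e < f < g < h and write every simplex with vertices in increasing order. Then dim K = 2 and the simplices of K are:

  0-simplices (8): a, b, c, d, e, f, g, h
  1-simplices (10): ab, ac, bf, bg, bh, ce, df, ef, eg, fg
  2-simplices (2): bfg, efg

Hence C_0 ≅ Z^8, C_1 ≅ Z^10, C_2 ≅ Z^2.

The boundary map ∂_1: C_1 → C_0 maps an edge to its endpoints' difference, ∂[p,q] = q − p.
This gives a 8×10 integer matrix of rank 7; reducing to Smith normal form yields diagonal entries (1,1,1,1,1,1,1).

The boundary map ∂_2: C_2 → C_1 acts by ∂[p,q,r] = [q,r] − [p,r] + [p,q]. For instance
  ∂bfg = fg − bg + bf,
  ∂efg = fg − eg + ef.
The 10×2 boundary matrix has rank 2 and Smith normal form diag(1,1).

Computing H_k = (kernel of ∂_k) / (image of ∂_{k+1}):

  H_0: rank C_0 − rank ∂_1 = 8 − 7 = 1, and the invariant factors of ∂_1 are all 1, so H_0 = Z.
  H_1: rank ker ∂_1 − rank ∂_2 = (10 − 7) − 2 = 1, and the invariant factors of ∂_2 are all 1, so H_1 = Z.
  H_2: rank ker ∂_2 − rank ∂_3 = (2 − 2) − 0 = 0, and there is no ∂_3, so H_2 = 0.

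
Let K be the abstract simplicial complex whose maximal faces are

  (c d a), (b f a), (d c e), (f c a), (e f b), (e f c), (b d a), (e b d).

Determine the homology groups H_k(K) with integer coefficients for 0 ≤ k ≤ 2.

Order the vertices as a < b < c < d < e < f. Listing each simplex with vertices in this order, K has dimension 2 with simplices:

  0-simplices (6): a, b, c, d, e, f
  1-simplices (12): ab, ac, ad, af, bd, be, bf, cd, ce, cf, de, ef
  2-simplices (8): abd, abf, acd, acf, bde, bef, cde, cef

Hence C_0 ≅ Z^6, C_1 ≅ Z^12, C_2 ≅ Z^8.

∂_1: C_1 → C_0 is given by ∂[p,q] = [q] − [p]. For instance
  ∂cf = f − c.
The 6×12 boundary matrix has rank 5 and Smith normal form diag(1,1,1,1,1).

∂_2: C_2 → C_1 sends each 2-simplex [p,q,r] to [q,r] − [p,r] + [p,q]. For instance
  ∂bde = de − be + bd,
  ∂cef = ef − cf + ce.
This gives a 12×8 integer matrix of rank 7; reducing to Smith normal form yields diagonal entries (1,1,1,1,1,1,1).

From H_k ≅ ker(∂_k) / im(∂_{k+1}) we obtain:

  H_0: rank C_0 − rank ∂_1 = 6 − 5 = 1, and the invariant factors of ∂_1 are all 1, so H_0 ≅ Z.
  H_1: rank ker ∂_1 − rank ∂_2 = (12 − 5) − 7 = 0, and the invariant factors of ∂_2 are all 1, so H_1 ≅ 0.
  H_2: rank ker ∂_2 − rank ∂_3 = (8 − 7) − 0 = 1, and there is no ∂_3, so H_2 ≅ Z.

H_0 = Z,  H_1 = 0,  H_2 = Z.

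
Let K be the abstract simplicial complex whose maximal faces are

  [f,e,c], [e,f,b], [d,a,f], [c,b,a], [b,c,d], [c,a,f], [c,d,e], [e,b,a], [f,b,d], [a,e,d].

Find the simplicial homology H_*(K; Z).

Take the total order a < b < c < d < e < f on the vertex set. Then K (dimension 2) consists of the simplices:

  0-simplices (6): a, b, c, d, e, f
  1-simplices (15): ab, ac, ad, ae, af, bc, bd, be, bf, cd, ce, cf, de, df, ef
  2-simplices (10): abc, abe, acf, ade, adf, bcd, bdf, bef, cde, cef

giving chain groups C_0 ≅ Z^6, C_1 ≅ Z^15, C_2 ≅ Z^10.

The boundary map ∂_1: C_1 → C_0 is given by ∂[p,q] = [q] − [p]. For instance
  ∂ad = d − a.
This gives a 6×15 integer matrix of rank 5; reducing to Smith normal form yields diagonal entries (1,1,1,1,1).

The boundary map ∂_2: C_2 → C_1 maps a triangle to the signed sum of its edges. For instance
  ∂abc = bc − ac + ab,
  ∂bef = ef − bf + be.
The 15×10 boundary matrix has rank 10 and Smith normal form diag(1,1,1,1,1,1,1,1,1,2).

Computing H_k = (kernel of ∂_k) / (image of ∂_{k+1}):

  H_0: rank C_0 − rank ∂_1 = 6 − 5 = 1, and the invariant factors of ∂_1 are all 1, so H_0 = Z.
  H_1: rank ker ∂_1 − rank ∂_2 = (15 − 5) − 10 = 0, and ∂_2 has invariant factor 2 > 1, so H_1 = Z/2.
  H_2: rank ker ∂_2 − rank ∂_3 = (10 − 10) − 0 = 0, and there is no ∂_3, so H_2 = 0.

(K is a triangulation of the real projective plane RP^2.)

H_0 = Z,  H_1 = Z/2,  H_2 = 0.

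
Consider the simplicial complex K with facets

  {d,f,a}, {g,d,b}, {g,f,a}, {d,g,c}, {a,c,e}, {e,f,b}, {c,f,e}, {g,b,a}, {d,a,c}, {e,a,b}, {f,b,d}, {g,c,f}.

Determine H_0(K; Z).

H_0 ≅ Z.

Fix the vertex order a < b < c < d < e < f < g and write every simplex with vertices in increasing order. Then dim K = 2 and the simplices of K are:

  0-simplices (7): a, b, c, d, e, f, g
  1-simplices (18): ab, ac, ad, ae, af, ag, bd, be, bf, bg, cd, ce, cf, cg, df, dg, ef, fg
  2-simplices (12): abe, abg, acd, ace, adf, afg, bdf, bdg, bef, cdg, cef, cfg

so the chain groups are C_0 ≅ Z^7, C_1 ≅ Z^18, C_2 ≅ Z^12.

Boundary ∂_1: C_1 → C_0 maps an edge to its endpoints' difference, ∂[p,q] = q − p.
The resulting 7×18 matrix has rank 6, and its Smith normal form has invariant factors (1,1,1,1,1,1).

Boundary ∂_2: C_2 → C_1 acts by ∂[p,q,r] = [q,r] − [p,r] + [p,q]. For instance
  ∂adf = df − af + ad,
  ∂bef = ef − bf + be.
This gives a 18×12 integer matrix of rank 12; reducing to Smith normal form yields diagonal entries (1,1,1,1,1,1,1,1,1,1,1,2).

Computing H_k = (kernel of ∂_k) / (image of ∂_{k+1}):

  H_0: rank C_0 − rank ∂_1 = 7 − 6 = 1, and the invariant factors of ∂_1 are all 1, so H_0 = Z.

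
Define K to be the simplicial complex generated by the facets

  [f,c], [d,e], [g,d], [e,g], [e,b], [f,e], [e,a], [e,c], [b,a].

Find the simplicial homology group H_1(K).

Order the vertices as a < b < c < d < e < f < g. Listing each simplex with vertices in this order, K has dimension 1 with simplices:

  0-simplices (7): a, b, c, d, e, f, g
  1-simplices (9): ab, ae, be, ce, cf, de, dg, ef, eg

so the chain groups are C_0 ≅ Z^7, C_1 ≅ Z^9.

∂_1: C_1 → C_0 is given by ∂[p,q] = [q] − [p].
The 7×9 boundary matrix has rank 6 and Smith normal form diag(1,1,1,1,1,1).

Now H_k = ker ∂_k / im ∂_{k+1}, so:

  H_1: rank ker ∂_1 − rank ∂_2 = (9 − 6) − 0 = 3, and there is no ∂_2, so H_1 ≅ Z^3.

(K is a triangulation of a wedge of 3 circles.)

H_1 = Z^3.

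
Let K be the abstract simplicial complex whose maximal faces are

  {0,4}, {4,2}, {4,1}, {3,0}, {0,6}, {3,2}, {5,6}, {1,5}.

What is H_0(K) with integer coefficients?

Order the vertices as 0 < 1 < 2 < 3 < 4 < 5 < 6. Listing each simplex with vertices in this order, K has dimension 1 with simplices:

  0-simplices (7): [0], [1], [2], [3], [4], [5], [6]
  1-simplices (8): [0,3], [0,4], [0,6], [1,4], [1,5], [2,3], [2,4], [5,6]

Hence C_0 ≅ Z^7, C_1 ≅ Z^8.

The boundary map ∂_1: C_1 → C_0 sends each edge [p,q] (with p < q) to q − p. For instance
  ∂[0,6] = [6] − [0].
The 7×8 boundary matrix has rank 6 and Smith normal form diag(1,1,1,1,1,1).

Computing H_k = (kernel of ∂_k) / (image of ∂_{k+1}):

  H_0: rank C_0 − rank ∂_1 = 7 − 6 = 1, and the invariant factors of ∂_1 are all 1, so H_0 ≅ Z.

H_0 ≅ Z.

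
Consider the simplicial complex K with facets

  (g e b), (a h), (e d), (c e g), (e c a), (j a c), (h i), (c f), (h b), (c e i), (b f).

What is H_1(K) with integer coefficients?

H_1 ≅ Z^3.

Take the total order a < b < c < d < e < f < g < h < i < j on the vertex set. Then K (dimension 2) consists of the simplices:

  0-simplices (10): a, b, c, d, e, f, g, h, i, j
  1-simplices (17): ac, ae, ah, aj, be, bf, bg, bh, ce, cf, cg, ci, cj, de, eg, ei, hi
  2-simplices (5): ace, acj, beg, ceg, cei

giving chain groups C_0 ≅ Z^10, C_1 ≅ Z^17, C_2 ≅ Z^5.

Boundary ∂_1: C_1 → C_0 is given by ∂[p,q] = [q] − [p]. For instance
  ∂cg = g − c.
The resulting 10×17 matrix has rank 9, and its Smith normal form has invariant factors (1,1,1,1,1,1,1,1,1).

The boundary map ∂_2: C_2 → C_1 acts by ∂[p,q,r] = [q,r] − [p,r] + [p,q]. For instance
  ∂cei = ei − ci + ce,
  ∂beg = eg − bg + be.
As a 17×5 matrix over Z this has rank 5, with invariant factors (1,1,1,1,1).

Now H_k = ker ∂_k / im ∂_{k+1}, so:

  H_1: rank ker ∂_1 − rank ∂_2 = (17 − 9) − 5 = 3, and the invariant factors of ∂_2 are all 1, so H_1 ≅ Z^3.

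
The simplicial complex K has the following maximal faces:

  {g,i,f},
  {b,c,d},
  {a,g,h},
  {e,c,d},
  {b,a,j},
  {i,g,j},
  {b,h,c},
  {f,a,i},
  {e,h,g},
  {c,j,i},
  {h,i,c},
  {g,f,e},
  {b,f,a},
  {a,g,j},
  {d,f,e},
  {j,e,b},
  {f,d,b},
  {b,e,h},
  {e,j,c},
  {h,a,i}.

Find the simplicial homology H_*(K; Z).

H_0 ≅ Z,  H_1 ≅ Z ⊕ Z/2Z,  H_2 = 0.

Order the vertices as a < b < c < d < e < f < g < h < i < j. Listing each simplex with vertices in this order, K has dimension 2 with simplices:

  0-simplices (10): a, b, c, d, e, f, g, h, i, j
  1-simplices (30): ab, af, ag, ah, ai, aj, bc, bd, be, bf, bh, bj, cd, ce, ch, ci, cj, de, df, ef, eg, eh, ej, fg, fi, gh, gi, gj, hi, ij
  2-simplices (20): abf, abj, afi, agh, agj, ahi, bcd, bch, bdf, beh, bej, cde, cej, chi, cij, def, efg, egh, fgi, gij

Hence C_0 ≅ Z^10, C_1 ≅ Z^30, C_2 ≅ Z^20.

∂_1: C_1 → C_0 is given by ∂[p,q] = [q] − [p]. For instance
  ∂de = e − d.
This gives a 10×30 integer matrix of rank 9; reducing to Smith normal form yields diagonal entries (1,1,1,1,1,1,1,1,1).

Boundary ∂_2: C_2 → C_1 acts by ∂[p,q,r] = [q,r] − [p,r] + [p,q]. For instance
  ∂cej = ej − cj + ce,
  ∂agj = gj − aj + ag.
The 30×20 boundary matrix has rank 20 and Smith normal form diag(1,1,1,1,1,1,1,1,1,1,1,1,1,1,1,1,1,1,1,2).

Computing H_k = (kernel of ∂_k) / (image of ∂_{k+1}):

  H_0: rank C_0 − rank ∂_1 = 10 − 9 = 1, and the invariant factors of ∂_1 are all 1, so H_0 ≅ Z.
  H_1: rank ker ∂_1 − rank ∂_2 = (30 − 9) − 20 = 1, and ∂_2 has invariant factor 2 > 1, so H_1 ≅ Z ⊕ Z/2Z.
  H_2: rank ker ∂_2 − rank ∂_3 = (20 − 20) − 0 = 0, and there is no ∂_3, so H_2 ≅ 0.

As a check, the Euler characteristic is 10 − 30 + 20 = 0, which agrees with 1 − 1 + 0 = 0.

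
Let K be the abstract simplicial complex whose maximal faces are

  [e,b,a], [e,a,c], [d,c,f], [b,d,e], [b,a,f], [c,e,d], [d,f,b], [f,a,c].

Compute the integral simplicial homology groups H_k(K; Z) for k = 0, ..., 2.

Order the vertices as a < b < c < d < e < f. Listing each simplex with vertices in this order, K has dimension 2 with simplices:

  0-simplices (6): a, b, c, d, e, f
  1-simplices (12): ab, ac, ae, af, bd, be, bf, cd, ce, cf, de, df
  2-simplices (8): abe, abf, ace, acf, bde, bdf, cde, cdf

so the chain groups are C_0 ≅ Z^6, C_1 ≅ Z^12, C_2 ≅ Z^8.

Boundary ∂_1: C_1 → C_0 maps an edge to its endpoints' difference, ∂[p,q] = q − p. For instance
  ∂de = e − d.
As a 6×12 matrix over Z this has rank 5, with invariant factors (1,1,1,1,1).

Boundary ∂_2: C_2 → C_1 sends each 2-simplex [p,q,r] to [q,r] − [p,r] + [p,q]. For instance
  ∂abf = bf − af + ab,
  ∂bdf = df − bf + bd.
As a 12×8 matrix over Z this has rank 7, with invariant factors (1,1,1,1,1,1,1).

Now H_k = ker ∂_k / im ∂_{k+1}, so:

  H_0: rank C_0 − rank ∂_1 = 6 − 5 = 1, and the invariant factors of ∂_1 are all 1, so H_0 ≅ Z.
  H_1: rank ker ∂_1 − rank ∂_2 = (12 − 5) − 7 = 0, and the invariant factors of ∂_2 are all 1, so H_1 ≅ 0.
  H_2: rank ker ∂_2 − rank ∂_3 = (8 − 7) − 0 = 1, and there is no ∂_3, so H_2 ≅ Z.

(K is a triangulation of the 2-sphere S^2.)

H_0 = Z,  H_1 = 0,  H_2 = Z.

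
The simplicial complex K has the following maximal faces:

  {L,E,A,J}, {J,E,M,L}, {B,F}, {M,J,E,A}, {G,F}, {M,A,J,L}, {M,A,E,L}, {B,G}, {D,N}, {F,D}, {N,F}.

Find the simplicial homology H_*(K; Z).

Take the total order A < B < D < E < F < G < J < L < M < N on the vertex set. Then K (dimension 3) consists of the simplices:

  0-simplices (10): A, B, D, E, F, G, J, L, M, N
  1-simplices (16): AE, AJ, AL, AM, BF, BG, DF, DN, EJ, EL, EM, FG, FN, JL, JM, LM
  2-simplices (10): AEJ, AEL, AEM, AJL, AJM, ALM, EJL, EJM, ELM, JLM
  3-simplices (5): AEJL, AEJM, AELM, AJLM, EJLM

giving chain groups C_0 ≅ Z^10, C_1 ≅ Z^16, C_2 ≅ Z^10, C_3 ≅ Z^5.

The boundary map ∂_1: C_1 → C_0 is given by ∂[p,q] = [q] − [p]. For instance
  ∂JM = M − J.
The 10×16 boundary matrix has rank 8 and Smith normal form diag(1,1,1,1,1,1,1,1).

∂_2: C_2 → C_1 acts by ∂[p,q,r] = [q,r] − [p,r] + [p,q]. For instance
  ∂AEL = EL − AL + AE,
  ∂AJL = JL − AL + AJ.
This gives a 16×10 integer matrix of rank 6; reducing to Smith normal form yields diagonal entries (1,1,1,1,1,1).

The boundary map ∂_3: C_3 → C_2 sends each 3-simplex σ to the alternating sum Σ_i (−1)^i (σ with its i-th vertex removed). For instance
  ∂AELM = ELM − ALM + AEM − AEL,
  ∂AJLM = JLM − ALM + AJM − AJL.
The resulting 10×5 matrix has rank 4, and its Smith normal form has invariant factors (1,1,1,1).

Computing H_k = (kernel of ∂_k) / (image of ∂_{k+1}):

  H_0: rank C_0 − rank ∂_1 = 10 − 8 = 2, and the invariant factors of ∂_1 are all 1, so H_0 ≅ Z^2.
  H_1: rank ker ∂_1 − rank ∂_2 = (16 − 8) − 6 = 2, and the invariant factors of ∂_2 are all 1, so H_1 ≅ Z^2.
  H_2: rank ker ∂_2 − rank ∂_3 = (10 − 6) − 4 = 0, and the invariant factors of ∂_3 are all 1, so H_2 ≅ 0.
  H_3: rank ker ∂_3 − rank ∂_4 = (5 − 4) − 0 = 1, and there is no ∂_4, so H_3 ≅ Z.

As a check, the Euler characteristic is 10 − 16 + 10 − 5 = -1, which agrees with 2 − 2 + 0 − 1 = -1.

H_0 = Z^2,  H_1 = Z^2,  H_2 = 0,  H_3 = Z.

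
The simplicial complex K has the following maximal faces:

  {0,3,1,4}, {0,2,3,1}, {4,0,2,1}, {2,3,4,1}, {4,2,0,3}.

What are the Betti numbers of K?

b_0 = 1, b_1 = 0, b_2 = 0, b_3 = 1.

Take the total order 0 < 1 < 2 < 3 < 4 on the vertex set. Then K (dimension 3) consists of the simplices:

  0-simplices (5): [0], [1], [2], [3], [4]
  1-simplices (10): [0,1], [0,2], [0,3], [0,4], [1,2], [1,3], [1,4], [2,3], [2,4], [3,4]
  2-simplices (10): [0,1,2], [0,1,3], [0,1,4], [0,2,3], [0,2,4], [0,3,4], [1,2,3], [1,2,4], [1,3,4], [2,3,4]
  3-simplices (5): [0,1,2,3], [0,1,2,4], [0,1,3,4], [0,2,3,4], [1,2,3,4]

giving chain groups C_0 ≅ Z^5, C_1 ≅ Z^10, C_2 ≅ Z^10, C_3 ≅ Z^5.

∂_1: C_1 → C_0 sends each edge [p,q] (with p < q) to q − p.
The resulting 5×10 matrix has rank 4, and its Smith normal form has invariant factors (1,1,1,1).

Boundary ∂_2: C_2 → C_1 acts by ∂[p,q,r] = [q,r] − [p,r] + [p,q]. For instance
  ∂[0,1,4] = [1,4] − [0,4] + [0,1],
  ∂[1,3,4] = [3,4] − [1,4] + [1,3].
The 10×10 boundary matrix has rank 6 and Smith normal form diag(1,1,1,1,1,1).

Boundary ∂_3: C_3 → C_2 sends each 3-simplex σ to the alternating sum Σ_i (−1)^i (σ with its i-th vertex removed). For instance
  ∂[0,1,2,3] = [1,2,3] − [0,2,3] + [0,1,3] − [0,1,2],
  ∂[1,2,3,4] = [2,3,4] − [1,3,4] + [1,2,4] − [1,2,3].
This gives a 10×5 integer matrix of rank 4; reducing to Smith normal form yields diagonal entries (1,1,1,1).

Now H_k = ker ∂_k / im ∂_{k+1}, so:

  H_0: rank C_0 − rank ∂_1 = 5 − 4 = 1, and the invariant factors of ∂_1 are all 1, so H_0 = Z.
  H_1: rank ker ∂_1 − rank ∂_2 = (10 − 4) − 6 = 0, and the invariant factors of ∂_2 are all 1, so H_1 = 0.
  H_2: rank ker ∂_2 − rank ∂_3 = (10 − 6) − 4 = 0, and the invariant factors of ∂_3 are all 1, so H_2 = 0.
  H_3: rank ker ∂_3 − rank ∂_4 = (5 − 4) − 0 = 1, and there is no ∂_4, so H_3 = Z.

(K is a triangulation of the 3-sphere S^3.)

Hence the Betti numbers are b_0 = 1, b_1 = 0, b_2 = 0, b_3 = 1.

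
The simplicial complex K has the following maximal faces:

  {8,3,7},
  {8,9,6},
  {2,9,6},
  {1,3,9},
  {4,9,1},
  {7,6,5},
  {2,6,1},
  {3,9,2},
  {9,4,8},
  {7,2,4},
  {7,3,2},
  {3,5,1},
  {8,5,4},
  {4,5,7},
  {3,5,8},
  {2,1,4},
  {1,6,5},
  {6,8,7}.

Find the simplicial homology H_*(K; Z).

K has 9 vertices, 27 edges, 18 triangles.
rank ∂_0 = 0, rank ∂_1 = 8 ⇒ b_0 = 9 − 0 − 8 = 1; all invariant factors of ∂_1 are 1 so no torsion. So H_0 = Z.
rank ∂_1 = 8, rank ∂_2 = 18 ⇒ b_1 = 27 − 8 − 18 = 1; ∂_2 has invariant factor(s) [2] giving torsion. So H_1 = Z ⊕ Z/2.
rank ∂_2 = 18, rank ∂_3 = 0 ⇒ b_2 = 18 − 18 − 0 = 0. So H_2 = 0.

H_0 ≅ Z,  H_1 ≅ Z ⊕ Z/2,  H_2 = 0.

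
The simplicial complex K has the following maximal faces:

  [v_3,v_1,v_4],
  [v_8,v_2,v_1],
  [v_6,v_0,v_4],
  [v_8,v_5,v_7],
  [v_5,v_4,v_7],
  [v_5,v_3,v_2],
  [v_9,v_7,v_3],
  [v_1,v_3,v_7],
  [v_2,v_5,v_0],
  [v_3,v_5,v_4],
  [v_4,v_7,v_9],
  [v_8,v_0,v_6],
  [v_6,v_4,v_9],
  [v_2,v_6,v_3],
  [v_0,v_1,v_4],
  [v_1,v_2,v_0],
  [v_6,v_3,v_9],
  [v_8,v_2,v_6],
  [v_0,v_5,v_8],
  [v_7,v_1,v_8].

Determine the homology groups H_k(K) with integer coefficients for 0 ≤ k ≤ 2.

Take the total order v_0 < v_1 < v_2 < v_3 < v_4 < v_5 < v_6 < v_7 < v_8 < v_9 on the vertex set. Then K (dimension 2) consists of the simplices:

  0-simplices (10): [v_0], [v_1], [v_2], [v_3], [v_4], [v_5], [v_6], [v_7], [v_8], [v_9]
  1-simplices (30): (30 of them)
  2-simplices (20): (20 of them)

so the chain groups are C_0 ≅ Z^10, C_1 ≅ Z^30, C_2 ≅ Z^20.

∂_1: C_1 → C_0 maps an edge to its endpoints' difference, ∂[p,q] = q − p. For instance
  ∂[v_3,v_4] = [v_4] − [v_3].
The resulting 10×30 matrix has rank 9, and its Smith normal form has invariant factors (1,1,1,1,1,1,1,1,1).

Boundary ∂_2: C_2 → C_1 maps a triangle to the signed sum of its edges. For instance
  ∂[v_0,v_5,v_8] = [v_5,v_8] − [v_0,v_8] + [v_0,v_5],
  ∂[v_3,v_6,v_9] = [v_6,v_9] − [v_3,v_9] + [v_3,v_6].
This gives a 30×20 integer matrix of rank 20; reducing to Smith normal form yields diagonal entries (1,1,1,1,1,1,1,1,1,1,1,1,1,1,1,1,1,1,1,2).

Now H_k = ker ∂_k / im ∂_{k+1}, so:

  H_0: rank C_0 − rank ∂_1 = 10 − 9 = 1, and the invariant factors of ∂_1 are all 1, so H_0 = Z.
  H_1: rank ker ∂_1 − rank ∂_2 = (30 − 9) − 20 = 1, and ∂_2 has invariant factor 2 > 1, so H_1 = Z ⊕ Z/2.
  H_2: rank ker ∂_2 − rank ∂_3 = (20 − 20) − 0 = 0, and there is no ∂_3, so H_2 = 0.

As a check, the Euler characteristic is 10 − 30 + 20 = 0, which agrees with 1 − 1 + 0 = 0.
(K is a triangulation of the Klein bottle.)

H_0 ≅ Z,  H_1 ≅ Z ⊕ Z/2,  H_2 = 0.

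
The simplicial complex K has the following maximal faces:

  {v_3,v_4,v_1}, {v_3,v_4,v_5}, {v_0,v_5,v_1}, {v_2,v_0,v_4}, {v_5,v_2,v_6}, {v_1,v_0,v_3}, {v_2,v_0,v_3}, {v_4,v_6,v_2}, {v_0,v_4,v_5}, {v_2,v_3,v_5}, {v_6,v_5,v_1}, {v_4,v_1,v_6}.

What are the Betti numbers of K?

K has 7 vertices, 18 edges, 12 triangles.
rank ∂_0 = 0, rank ∂_1 = 6 ⇒ b_0 = 7 − 0 − 6 = 1; all invariant factors of ∂_1 are 1 so no torsion. So H_0 ≅ Z.
rank ∂_1 = 6, rank ∂_2 = 12 ⇒ b_1 = 18 − 6 − 12 = 0; ∂_2 has invariant factor(s) [2] giving torsion. So H_1 ≅ Z/2Z.
rank ∂_2 = 12, rank ∂_3 = 0 ⇒ b_2 = 12 − 12 − 0 = 0. So H_2 ≅ 0.

b_0 = 1, b_1 = 0, b_2 = 0.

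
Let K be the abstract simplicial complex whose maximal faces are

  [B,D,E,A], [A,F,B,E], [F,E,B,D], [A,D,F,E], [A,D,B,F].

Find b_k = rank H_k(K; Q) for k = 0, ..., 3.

K has 5 vertices, 10 edges, 10 triangles, 5 3-simplices.
rank ∂_0 = 0, rank ∂_1 = 4 ⇒ b_0 = 5 − 0 − 4 = 1; all invariant factors of ∂_1 are 1 so no torsion. So H_0 = Z.
rank ∂_1 = 4, rank ∂_2 = 6 ⇒ b_1 = 10 − 4 − 6 = 0; all invariant factors of ∂_2 are 1 so no torsion. So H_1 = 0.
rank ∂_2 = 6, rank ∂_3 = 4 ⇒ b_2 = 10 − 6 − 4 = 0; all invariant factors of ∂_3 are 1 so no torsion. So H_2 = 0.
rank ∂_3 = 4, rank ∂_4 = 0 ⇒ b_3 = 5 − 4 − 0 = 1. So H_3 = Z.

b_0 = 1, b_1 = 0, b_2 = 0, b_3 = 1.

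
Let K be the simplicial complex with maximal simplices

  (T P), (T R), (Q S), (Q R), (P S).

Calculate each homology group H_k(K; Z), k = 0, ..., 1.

H_0 = Z,  H_1 = Z.

We work with the vertex ordering P < Q < R < S < T. The simplices of K, each written with vertices in increasing order, are:

  0-simplices (5): P, Q, R, S, T
  1-simplices (5): PS, PT, QR, QS, RT

giving chain groups C_0 ≅ Z^5, C_1 ≅ Z^5.

The boundary map ∂_1: C_1 → C_0 maps an edge to its endpoints' difference, ∂[p,q] = q − p. For instance
  ∂QS = S − Q.
The 5×5 boundary matrix has rank 4 and Smith normal form diag(1,1,1,1).

Now H_k = ker ∂_k / im ∂_{k+1}, so:

  H_0: rank C_0 − rank ∂_1 = 5 − 4 = 1, and the invariant factors of ∂_1 are all 1, so H_0 ≅ Z.
  H_1: rank ker ∂_1 − rank ∂_2 = (5 − 4) − 0 = 1, and there is no ∂_2, so H_1 ≅ Z.

(K is a triangulation of the circle S^1.)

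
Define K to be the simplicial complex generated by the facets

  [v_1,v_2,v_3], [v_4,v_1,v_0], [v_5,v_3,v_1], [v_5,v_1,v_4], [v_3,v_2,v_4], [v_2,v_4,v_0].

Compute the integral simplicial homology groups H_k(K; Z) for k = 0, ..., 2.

Order the vertices as v_0 < v_1 < v_2 < v_3 < v_4 < v_5. Listing each simplex with vertices in this order, K has dimension 2 with simplices:

  0-simplices (6): [v_0], [v_1], [v_2], [v_3], [v_4], [v_5]
  1-simplices (12): [v_0,v_1], [v_0,v_2], [v_0,v_4], [v_1,v_2], [v_1,v_3], [v_1,v_4], [v_1,v_5], [v_2,v_3], [v_2,v_4], [v_3,v_4], [v_3,v_5], [v_4,v_5]
  2-simplices (6): [v_0,v_1,v_4], [v_0,v_2,v_4], [v_1,v_2,v_3], [v_1,v_3,v_5], [v_1,v_4,v_5], [v_2,v_3,v_4]

giving chain groups C_0 ≅ Z^6, C_1 ≅ Z^12, C_2 ≅ Z^6.

∂_1: C_1 → C_0 sends each edge [p,q] (with p < q) to q − p. For instance
  ∂[v_1,v_4] = [v_4] − [v_1].
This gives a 6×12 integer matrix of rank 5; reducing to Smith normal form yields diagonal entries (1,1,1,1,1).

The boundary map ∂_2: C_2 → C_1 acts by ∂[p,q,r] = [q,r] − [p,r] + [p,q]. For instance
  ∂[v_1,v_3,v_5] = [v_3,v_5] − [v_1,v_5] + [v_1,v_3],
  ∂[v_1,v_4,v_5] = [v_4,v_5] − [v_1,v_5] + [v_1,v_4].
The resulting 12×6 matrix has rank 6, and its Smith normal form has invariant factors (1,1,1,1,1,1).

Reading off H_k = ker ∂_k / im ∂_{k+1}:

  H_0: rank C_0 − rank ∂_1 = 6 − 5 = 1, and the invariant factors of ∂_1 are all 1, so H_0 ≅ Z.
  H_1: rank ker ∂_1 − rank ∂_2 = (12 − 5) − 6 = 1, and the invariant factors of ∂_2 are all 1, so H_1 ≅ Z.
  H_2: rank ker ∂_2 − rank ∂_3 = (6 − 6) − 0 = 0, and there is no ∂_3, so H_2 ≅ 0.

As a check, the Euler characteristic is 6 − 12 + 6 = 0, which agrees with 1 − 1 + 0 = 0.

H_0 = Z,  H_1 = Z,  H_2 = 0.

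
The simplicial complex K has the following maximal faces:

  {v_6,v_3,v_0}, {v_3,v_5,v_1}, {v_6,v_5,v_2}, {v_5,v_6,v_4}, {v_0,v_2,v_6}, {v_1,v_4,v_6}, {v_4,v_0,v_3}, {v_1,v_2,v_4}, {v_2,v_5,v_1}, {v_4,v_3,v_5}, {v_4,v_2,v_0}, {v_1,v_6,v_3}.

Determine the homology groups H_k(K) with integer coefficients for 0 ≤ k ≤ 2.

Fix the vertex order v_0 < v_1 < v_2 < v_3 < v_4 < v_5 < v_6 and write every simplex with vertices in increasing order. Then dim K = 2 and the simplices of K are:

  0-simplices (7): [v_0], [v_1], [v_2], [v_3], [v_4], [v_5], [v_6]
  1-simplices (18): (18 of them)
  2-simplices (12): (12 of them)

so the chain groups are C_0 ≅ Z^7, C_1 ≅ Z^18, C_2 ≅ Z^12.

∂_1: C_1 → C_0 maps an edge to its endpoints' difference, ∂[p,q] = q − p. For instance
  ∂[v_4,v_6] = [v_6] − [v_4].
The 7×18 boundary matrix has rank 6 and Smith normal form diag(1,1,1,1,1,1).

Boundary ∂_2: C_2 → C_1 maps a triangle to the signed sum of its edges. For instance
  ∂[v_0,v_3,v_4] = [v_3,v_4] − [v_0,v_4] + [v_0,v_3],
  ∂[v_1,v_2,v_5] = [v_2,v_5] − [v_1,v_5] + [v_1,v_2].
This gives a 18×12 integer matrix of rank 12; reducing to Smith normal form yields diagonal entries (1,1,1,1,1,1,1,1,1,1,1,2).

Now H_k = ker ∂_k / im ∂_{k+1}, so:

  H_0: rank C_0 − rank ∂_1 = 7 − 6 = 1, and the invariant factors of ∂_1 are all 1, so H_0 = Z.
  H_1: rank ker ∂_1 − rank ∂_2 = (18 − 6) − 12 = 0, and ∂_2 has invariant factor 2 > 1, so H_1 = Z/2Z.
  H_2: rank ker ∂_2 − rank ∂_3 = (12 − 12) − 0 = 0, and there is no ∂_3, so H_2 = 0.

H_0 = Z,  H_1 = Z/2Z,  H_2 = 0.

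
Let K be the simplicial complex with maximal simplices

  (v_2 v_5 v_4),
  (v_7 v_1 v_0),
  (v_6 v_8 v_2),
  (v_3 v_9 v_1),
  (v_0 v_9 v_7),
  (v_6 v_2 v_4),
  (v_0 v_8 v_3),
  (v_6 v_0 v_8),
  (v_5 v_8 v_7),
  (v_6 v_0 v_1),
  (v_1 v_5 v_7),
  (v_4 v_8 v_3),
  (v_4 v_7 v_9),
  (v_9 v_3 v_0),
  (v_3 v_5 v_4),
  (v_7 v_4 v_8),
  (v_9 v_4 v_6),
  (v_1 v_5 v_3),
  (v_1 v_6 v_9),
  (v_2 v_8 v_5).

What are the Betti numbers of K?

K has 10 vertices, 30 edges, 20 triangles.
rank ∂_0 = 0, rank ∂_1 = 9 ⇒ b_0 = 10 − 0 − 9 = 1; all invariant factors of ∂_1 are 1 so no torsion. So H_0 = Z.
rank ∂_1 = 9, rank ∂_2 = 20 ⇒ b_1 = 30 − 9 − 20 = 1; ∂_2 has invariant factor(s) [2] giving torsion. So H_1 = Z ⊕ Z/2.
rank ∂_2 = 20, rank ∂_3 = 0 ⇒ b_2 = 20 − 20 − 0 = 0. So H_2 = 0.

b_0 = 1, b_1 = 1, b_2 = 0.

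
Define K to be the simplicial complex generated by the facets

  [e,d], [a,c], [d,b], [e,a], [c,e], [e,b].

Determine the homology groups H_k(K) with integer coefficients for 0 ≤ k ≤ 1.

K has 5 vertices, 6 edges.
rank ∂_0 = 0, rank ∂_1 = 4 ⇒ b_0 = 5 − 0 − 4 = 1; all invariant factors of ∂_1 are 1 so no torsion. So H_0 ≅ Z.
rank ∂_1 = 4, rank ∂_2 = 0 ⇒ b_1 = 6 − 4 − 0 = 2. So H_1 ≅ Z^2.

H_0 ≅ Z,  H_1 ≅ Z^2.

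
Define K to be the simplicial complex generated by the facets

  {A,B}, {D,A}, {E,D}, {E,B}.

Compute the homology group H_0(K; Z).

H_0 ≅ Z.

Take the total order A < B < D < E on the vertex set. Then K (dimension 1) consists of the simplices:

  0-simplices (4): A, B, D, E
  1-simplices (4): AB, AD, BE, DE

giving chain groups C_0 ≅ Z^4, C_1 ≅ Z^4.

Boundary ∂_1: C_1 → C_0 is given by ∂[p,q] = [q] − [p]. For instance
  ∂AD = D − A.
As a 4×4 matrix over Z this has rank 3, with invariant factors (1,1,1).

Now H_k = ker ∂_k / im ∂_{k+1}, so:

  H_0: rank C_0 − rank ∂_1 = 4 − 3 = 1, and the invariant factors of ∂_1 are all 1, so H_0 = Z.

(K is a triangulation of the circle S^1.)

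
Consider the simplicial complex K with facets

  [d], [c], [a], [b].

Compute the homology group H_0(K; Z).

Order the vertices as a < b < c < d. Listing each simplex with vertices in this order, K has dimension 0 with simplices:

  0-simplices (4): a, b, c, d

so the chain groups are C_0 ≅ Z^4.

From H_k ≅ ker(∂_k) / im(∂_{k+1}) we obtain:

  H_0: rank C_0 − rank ∂_1 = 4 − 0 = 4, and there is no ∂_1, so H_0 = Z^4.

H_0 = Z^4.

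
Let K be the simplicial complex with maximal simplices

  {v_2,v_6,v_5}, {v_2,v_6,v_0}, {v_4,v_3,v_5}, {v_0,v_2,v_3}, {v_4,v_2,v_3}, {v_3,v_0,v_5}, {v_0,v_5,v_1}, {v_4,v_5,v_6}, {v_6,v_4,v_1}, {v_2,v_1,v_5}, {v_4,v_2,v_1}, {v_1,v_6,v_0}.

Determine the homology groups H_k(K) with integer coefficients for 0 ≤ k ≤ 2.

H_0 = Z,  H_1 = Z/2Z,  H_2 = 0.

Order the vertices as v_0 < v_1 < v_2 < v_3 < v_4 < v_5 < v_6. Listing each simplex with vertices in this order, K has dimension 2 with simplices:

  0-simplices (7): [v_0], [v_1], [v_2], [v_3], [v_4], [v_5], [v_6]
  1-simplices (18): (18 of them)
  2-simplices (12): (12 of them)

so the chain groups are C_0 ≅ Z^7, C_1 ≅ Z^18, C_2 ≅ Z^12.

The boundary map ∂_1: C_1 → C_0 is given by ∂[p,q] = [q] − [p].
As a 7×18 matrix over Z this has rank 6, with invariant factors (1,1,1,1,1,1).

The boundary map ∂_2: C_2 → C_1 maps a triangle to the signed sum of its edges. For instance
  ∂[v_2,v_3,v_4] = [v_3,v_4] − [v_2,v_4] + [v_2,v_3],
  ∂[v_2,v_5,v_6] = [v_5,v_6] − [v_2,v_6] + [v_2,v_5].
This gives a 18×12 integer matrix of rank 12; reducing to Smith normal form yields diagonal entries (1,1,1,1,1,1,1,1,1,1,1,2).

Computing H_k = (kernel of ∂_k) / (image of ∂_{k+1}):

  H_0: rank C_0 − rank ∂_1 = 7 − 6 = 1, and the invariant factors of ∂_1 are all 1, so H_0 = Z.
  H_1: rank ker ∂_1 − rank ∂_2 = (18 − 6) − 12 = 0, and ∂_2 has invariant factor 2 > 1, so H_1 = Z/2Z.
  H_2: rank ker ∂_2 − rank ∂_3 = (12 − 12) − 0 = 0, and there is no ∂_3, so H_2 = 0.

(K is a triangulation of the real projective plane RP^2.)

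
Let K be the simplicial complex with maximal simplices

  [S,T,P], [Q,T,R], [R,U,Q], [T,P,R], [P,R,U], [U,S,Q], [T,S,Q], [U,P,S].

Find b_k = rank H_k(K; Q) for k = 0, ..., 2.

b_0 = 1, b_1 = 0, b_2 = 1.

We work with the vertex ordering P < Q < R < S < T < U. The simplices of K, each written with vertices in increasing order, are:

  0-simplices (6): P, Q, R, S, T, U
  1-simplices (12): PR, PS, PT, PU, QR, QS, QT, QU, RT, RU, ST, SU
  2-simplices (8): PRT, PRU, PST, PSU, QRT, QRU, QST, QSU

giving chain groups C_0 ≅ Z^6, C_1 ≅ Z^12, C_2 ≅ Z^8.

Boundary ∂_1: C_1 → C_0 sends each edge [p,q] (with p < q) to q − p. For instance
  ∂QU = U − Q.
The resulting 6×12 matrix has rank 5, and its Smith normal form has invariant factors (1,1,1,1,1).

The boundary map ∂_2: C_2 → C_1 maps a triangle to the signed sum of its edges. For instance
  ∂QST = ST − QT + QS,
  ∂PRU = RU − PU + PR.
The 12×8 boundary matrix has rank 7 and Smith normal form diag(1,1,1,1,1,1,1).

Reading off H_k = ker ∂_k / im ∂_{k+1}:

  H_0: rank C_0 − rank ∂_1 = 6 − 5 = 1, and the invariant factors of ∂_1 are all 1, so H_0 ≅ Z.
  H_1: rank ker ∂_1 − rank ∂_2 = (12 − 5) − 7 = 0, and the invariant factors of ∂_2 are all 1, so H_1 ≅ 0.
  H_2: rank ker ∂_2 − rank ∂_3 = (8 − 7) − 0 = 1, and there is no ∂_3, so H_2 ≅ Z.

As a check, the Euler characteristic is 6 − 12 + 8 = 2, which agrees with 1 − 0 + 1 = 2.

Hence the Betti numbers are b_0 = 1, b_1 = 0, b_2 = 1.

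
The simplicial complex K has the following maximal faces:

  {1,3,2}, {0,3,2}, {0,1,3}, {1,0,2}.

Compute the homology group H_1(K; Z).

H_1 = 0.

We work with the vertex ordering 0 < 1 < 2 < 3. The simplices of K, each written with vertices in increasing order, are:

  0-simplices (4): [0], [1], [2], [3]
  1-simplices (6): [0,1], [0,2], [0,3], [1,2], [1,3], [2,3]
  2-simplices (4): [0,1,2], [0,1,3], [0,2,3], [1,2,3]

giving chain groups C_0 ≅ Z^4, C_1 ≅ Z^6, C_2 ≅ Z^4.

The boundary map ∂_1: C_1 → C_0 sends each edge [p,q] (with p < q) to q − p. For instance
  ∂[0,1] = [1] − [0].
As a 4×6 matrix over Z this has rank 3, with invariant factors (1,1,1).

∂_2: C_2 → C_1 acts by ∂[p,q,r] = [q,r] − [p,r] + [p,q]. For instance
  ∂[0,1,2] = [1,2] − [0,2] + [0,1],
  ∂[0,2,3] = [2,3] − [0,3] + [0,2].
As a 6×4 matrix over Z this has rank 3, with invariant factors (1,1,1).

Now H_k = ker ∂_k / im ∂_{k+1}, so:

  H_1: rank ker ∂_1 − rank ∂_2 = (6 − 3) − 3 = 0, and the invariant factors of ∂_2 are all 1, so H_1 ≅ 0.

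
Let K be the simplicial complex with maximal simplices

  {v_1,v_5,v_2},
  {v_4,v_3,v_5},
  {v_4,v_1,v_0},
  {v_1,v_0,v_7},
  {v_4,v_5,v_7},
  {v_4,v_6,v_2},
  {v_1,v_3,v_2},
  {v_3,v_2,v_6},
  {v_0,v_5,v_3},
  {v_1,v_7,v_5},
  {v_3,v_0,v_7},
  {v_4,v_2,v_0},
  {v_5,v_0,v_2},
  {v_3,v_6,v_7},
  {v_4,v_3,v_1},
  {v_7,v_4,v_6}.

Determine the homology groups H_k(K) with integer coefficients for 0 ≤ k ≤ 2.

H_0 = Z,  H_1 = Z^2,  H_2 = Z.

Take the total order v_0 < v_1 < v_2 < v_3 < v_4 < v_5 < v_6 < v_7 on the vertex set. Then K (dimension 2) consists of the simplices:

  0-simplices (8): [v_0], [v_1], [v_2], [v_3], [v_4], [v_5], [v_6], [v_7]
  1-simplices (24): (24 of them)
  2-simplices (16): (16 of them)

giving chain groups C_0 ≅ Z^8, C_1 ≅ Z^24, C_2 ≅ Z^16.

∂_1: C_1 → C_0 is given by ∂[p,q] = [q] − [p]. For instance
  ∂[v_6,v_7] = [v_7] − [v_6].
The resulting 8×24 matrix has rank 7, and its Smith normal form has invariant factors (1,1,1,1,1,1,1).

∂_2: C_2 → C_1 acts by ∂[p,q,r] = [q,r] − [p,r] + [p,q]. For instance
  ∂[v_3,v_6,v_7] = [v_6,v_7] − [v_3,v_7] + [v_3,v_6],
  ∂[v_4,v_5,v_7] = [v_5,v_7] − [v_4,v_7] + [v_4,v_5].
This gives a 24×16 integer matrix of rank 15; reducing to Smith normal form yields diagonal entries (1,1,1,1,1,1,1,1,1,1,1,1,1,1,1).

Now H_k = ker ∂_k / im ∂_{k+1}, so:

  H_0: rank C_0 − rank ∂_1 = 8 − 7 = 1, and the invariant factors of ∂_1 are all 1, so H_0 = Z.
  H_1: rank ker ∂_1 − rank ∂_2 = (24 − 7) − 15 = 2, and the invariant factors of ∂_2 are all 1, so H_1 = Z^2.
  H_2: rank ker ∂_2 − rank ∂_3 = (16 − 15) − 0 = 1, and there is no ∂_3, so H_2 = Z.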